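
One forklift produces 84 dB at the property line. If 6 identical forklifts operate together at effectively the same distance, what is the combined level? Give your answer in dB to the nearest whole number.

92 dB

L_total = L₁ + 10·log₁₀ N for N identical incoherent sources.
L_total = 84 + 10·log₁₀(6) = 84 + 7.782 = 91.78 dB.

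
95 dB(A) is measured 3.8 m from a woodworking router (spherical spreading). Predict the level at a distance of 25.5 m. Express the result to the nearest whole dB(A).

Spherical spreading from a point source gives a 20·log₁₀(r₂/r₁) drop.
L₂ = 95 − 20·log₁₀(25.5/3.8) = 95 − 16.535 = 78.46 dB(A).

78 dB(A)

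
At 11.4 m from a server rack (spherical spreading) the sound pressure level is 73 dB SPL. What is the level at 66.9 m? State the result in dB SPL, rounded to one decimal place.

Spherical spreading from a point source gives a 20·log₁₀(r₂/r₁) drop.
L₂ = 73 − 20·log₁₀(66.9/11.4) = 73 − 15.370 = 57.63 dB SPL.

57.6 dB SPL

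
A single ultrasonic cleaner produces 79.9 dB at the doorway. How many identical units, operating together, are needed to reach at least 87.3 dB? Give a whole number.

6

N identical sources give L₁ + 10·log₁₀ N, so require 10·log₁₀ N ≥ 87.3 − 79.9 = 7.4 dB.
N ≥ 10^(7.4/10) = 5.495, so N = 6.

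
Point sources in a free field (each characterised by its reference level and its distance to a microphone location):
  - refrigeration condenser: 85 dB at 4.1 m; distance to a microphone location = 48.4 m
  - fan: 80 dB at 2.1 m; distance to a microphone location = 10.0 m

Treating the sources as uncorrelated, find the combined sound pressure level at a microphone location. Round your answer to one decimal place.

68.2 dB

Apply inverse-square spreading to bring every level to the receiver, then sum 10^(L/10).
refrigeration condenser: 85 − 20·log₁₀(48.4/4.1) = 85 − 21.44 = 63.56 dB.
fan: 80 − 20·log₁₀(10.0/2.1) = 80 − 13.56 = 66.44 dB.
Σ 10^(L/10) = 6.679e+06 → L_total = 10·log₁₀(6.679e+06) = 68.25 dB.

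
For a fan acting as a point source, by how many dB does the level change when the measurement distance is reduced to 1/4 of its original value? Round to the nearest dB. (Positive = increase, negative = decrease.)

With spherical spreading the level changes by −20·log₁₀(r₂/r₁).
ΔL = −20·log₁₀(0.25) = +12.04 dB.

+12 dB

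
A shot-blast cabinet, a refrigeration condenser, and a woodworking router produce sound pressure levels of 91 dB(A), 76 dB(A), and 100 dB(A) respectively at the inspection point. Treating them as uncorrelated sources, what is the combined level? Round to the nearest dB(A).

For uncorrelated sources the intensities add, so convert each level to linear form, sum, and take 10·log₁₀ of the total.
Σ 10^(L/10) = 10^(91/10) + 10^(76/10) + 10^(100/10) = 1.130e+10.
L_total = 10·log₁₀(1.130e+10) = 100.53 dB(A).

101 dB(A)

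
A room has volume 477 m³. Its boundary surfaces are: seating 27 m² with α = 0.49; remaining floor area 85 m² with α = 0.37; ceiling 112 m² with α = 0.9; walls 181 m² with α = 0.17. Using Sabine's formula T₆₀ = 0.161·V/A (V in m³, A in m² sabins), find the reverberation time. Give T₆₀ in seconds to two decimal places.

0.44 s

Total absorption A = 27·0.49 + 85·0.37 + 112·0.9 + 181·0.17 = 176.25 m² sabins.
T₆₀ = 0.161 × 477 / 176.25 = 0.436 s.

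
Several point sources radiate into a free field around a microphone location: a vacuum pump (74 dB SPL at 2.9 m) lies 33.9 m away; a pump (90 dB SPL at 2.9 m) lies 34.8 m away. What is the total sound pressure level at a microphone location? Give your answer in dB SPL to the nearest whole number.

Propagate each source to the receiver with L = L_ref − 20·log₁₀(r/r_ref), then add intensities.
vacuum pump: 74 − 20·log₁₀(33.9/2.9) = 74 − 21.36 = 52.64 dB SPL.
pump: 90 − 20·log₁₀(34.8/2.9) = 90 − 21.58 = 68.42 dB SPL.
Σ 10^(L/10) = 7.128e+06 → L_total = 10·log₁₀(7.128e+06) = 68.53 dB SPL.

69 dB SPL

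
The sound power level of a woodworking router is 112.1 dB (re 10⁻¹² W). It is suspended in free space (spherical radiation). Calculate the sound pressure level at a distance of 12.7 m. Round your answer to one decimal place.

Free-field spherical radiation: L_p = L_w − 10·log₁₀(4π·r²), r = 12.7 m.
4π·r² = 2027 m², 10·log₁₀ of that is 33.068 dB.
L_p = 112.1 − 33.068 = 79.03 dB.

79.0 dB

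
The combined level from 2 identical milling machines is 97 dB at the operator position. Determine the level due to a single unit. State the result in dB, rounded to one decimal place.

94.0 dB

For N identical incoherent sources L_total = L₁ + 10·log₁₀ N, so L₁ = 97 − 10·log₁₀(2) = 97 − 3.010.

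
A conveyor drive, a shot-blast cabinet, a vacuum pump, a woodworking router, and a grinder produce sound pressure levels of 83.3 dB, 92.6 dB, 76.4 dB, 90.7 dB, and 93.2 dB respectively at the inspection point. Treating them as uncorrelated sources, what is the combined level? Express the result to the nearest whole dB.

For uncorrelated sources the intensities add, so convert each level to linear form, sum, and take 10·log₁₀ of the total.
Σ 10^(L/10) = 10^(83.3/10) + 10^(92.6/10) + 10^(76.4/10) + 10^(90.7/10) + 10^(93.2/10) = 5.341e+09.
L_total = 10·log₁₀(5.341e+09) = 97.28 dB.

97 dB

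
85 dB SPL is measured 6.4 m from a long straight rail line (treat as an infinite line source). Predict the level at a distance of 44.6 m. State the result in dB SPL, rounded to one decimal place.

Cylindrical spreading from a line source gives a 10·log₁₀(r₂/r₁) drop.
L₂ = 85 − 10·log₁₀(44.6/6.4) = 85 − 8.432 = 76.57 dB SPL.

76.6 dB SPL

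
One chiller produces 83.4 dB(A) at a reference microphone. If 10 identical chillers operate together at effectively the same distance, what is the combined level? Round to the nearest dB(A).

With 10 equal, uncorrelated contributions the intensity is 10× that of one unit, giving a rise of 10·log₁₀ 10.
L_total = 83.4 + 10·log₁₀(10) = 83.4 + 10.000 = 93.40 dB(A).

93 dB(A)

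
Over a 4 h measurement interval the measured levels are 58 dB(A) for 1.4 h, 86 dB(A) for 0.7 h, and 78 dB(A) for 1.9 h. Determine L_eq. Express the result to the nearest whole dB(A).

80 dB(A)

The energy average is taken in the linear domain: L_eq = 10·log₁₀[(Σ tᵢ·10^(Lᵢ/10))/T], T = 4 h.
Σ tᵢ·10^(Lᵢ/10) = 1.4·10^(58/10) + 0.7·10^(86/10) + 1.9·10^(78/10) = 3.994e+08.
L_eq = 10·log₁₀(3.994e+08/4) = 79.99 dB(A).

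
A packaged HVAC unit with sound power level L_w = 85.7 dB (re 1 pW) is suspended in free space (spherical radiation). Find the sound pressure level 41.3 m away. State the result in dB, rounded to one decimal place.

L_p = L_w − 10·log₁₀(4π·r²) with r = 41.3 m.
4π·r² = 2.143e+04 m², 10·log₁₀ of that is 43.311 dB.
L_p = 85.7 − 43.311 = 42.39 dB.

42.4 dB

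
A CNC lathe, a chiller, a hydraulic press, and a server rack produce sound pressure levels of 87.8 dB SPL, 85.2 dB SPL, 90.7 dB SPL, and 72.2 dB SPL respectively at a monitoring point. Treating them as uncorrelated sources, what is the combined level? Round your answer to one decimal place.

Incoherent sources combine by intensity addition: L_total = 10·log₁₀(Σ 10^(L_i/10)).
Σ 10^(L/10) = 10^(87.8/10) + 10^(85.2/10) + 10^(90.7/10) + 10^(72.2/10) = 2.125e+09.
L_total = 10·log₁₀(2.125e+09) = 93.27 dB SPL.

93.3 dB SPL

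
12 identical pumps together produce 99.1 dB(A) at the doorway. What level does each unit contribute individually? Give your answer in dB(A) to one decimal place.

Dividing the total intensity by 12 lowers the level by 10·log₁₀ 12 = 10.792 dB: L₁ = 99.1 − 10.792.

88.3 dB(A)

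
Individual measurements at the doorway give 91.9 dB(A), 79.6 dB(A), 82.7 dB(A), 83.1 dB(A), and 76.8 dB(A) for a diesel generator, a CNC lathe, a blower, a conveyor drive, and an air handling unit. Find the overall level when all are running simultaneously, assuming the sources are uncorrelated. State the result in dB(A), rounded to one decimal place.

93.2 dB(A)

For uncorrelated sources the intensities add, so convert each level to linear form, sum, and take 10·log₁₀ of the total.
Σ 10^(L/10) = 10^(91.9/10) + 10^(79.6/10) + 10^(82.7/10) + 10^(83.1/10) + 10^(76.8/10) = 2.078e+09.
L_total = 10·log₁₀(2.078e+09) = 93.18 dB(A).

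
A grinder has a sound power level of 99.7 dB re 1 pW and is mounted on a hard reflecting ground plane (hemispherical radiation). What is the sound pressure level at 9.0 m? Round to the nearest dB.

73 dB

Free-field hemispherical radiation: L_p = L_w − 10·log₁₀(2π·r²), r = 9.0 m.
2π·r² = 508.9 m², 10·log₁₀ of that is 27.067 dB.
L_p = 99.7 − 27.067 = 72.63 dB.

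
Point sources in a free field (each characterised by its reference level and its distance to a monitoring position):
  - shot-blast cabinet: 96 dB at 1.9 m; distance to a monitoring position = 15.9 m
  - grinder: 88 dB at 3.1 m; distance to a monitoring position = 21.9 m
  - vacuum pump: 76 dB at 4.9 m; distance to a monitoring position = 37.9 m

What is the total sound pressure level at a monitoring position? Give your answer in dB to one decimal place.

First find each source's level at the receiver (point-source: −20·log₁₀(r/r_ref)), then combine on an intensity basis.
shot-blast cabinet: 96 − 20·log₁₀(15.9/1.9) = 96 − 18.45 = 77.55 dB.
grinder: 88 − 20·log₁₀(21.9/3.1) = 88 − 16.98 = 71.02 dB.
vacuum pump: 76 − 20·log₁₀(37.9/4.9) = 76 − 17.77 = 58.23 dB.
Σ 10^(L/10) = 7.016e+07 → L_total = 10·log₁₀(7.016e+07) = 78.46 dB.

78.5 dB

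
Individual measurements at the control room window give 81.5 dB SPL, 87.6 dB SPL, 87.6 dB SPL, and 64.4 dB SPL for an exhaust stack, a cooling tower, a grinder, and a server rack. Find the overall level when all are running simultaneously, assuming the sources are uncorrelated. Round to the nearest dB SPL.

Incoherent sources combine by intensity addition: L_total = 10·log₁₀(Σ 10^(L_i/10)).
Σ 10^(L/10) = 10^(81.5/10) + 10^(87.6/10) + 10^(87.6/10) + 10^(64.4/10) = 1.295e+09.
L_total = 10·log₁₀(1.295e+09) = 91.12 dB SPL.

91 dB SPL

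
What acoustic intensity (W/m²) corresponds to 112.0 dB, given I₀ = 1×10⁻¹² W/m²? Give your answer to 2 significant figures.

L = 10·log₁₀(I/I₀) ⇒ I = I₀·10^(L/10) = 10⁻¹² × 10^11.20.

0.16 W/m²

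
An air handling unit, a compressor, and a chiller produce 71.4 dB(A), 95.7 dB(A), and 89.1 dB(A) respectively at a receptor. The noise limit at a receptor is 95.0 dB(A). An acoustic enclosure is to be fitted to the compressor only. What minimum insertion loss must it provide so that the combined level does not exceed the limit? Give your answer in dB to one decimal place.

2.0 dB

The untreated sources together contribute 10^(71.4/10) + 10^(89.1/10) = 8.266e+08, i.e. 89.17 dB(A).
The limit corresponds to 10^(95.0/10) = 3.162e+09; subtracting the fixed part leaves 2.336e+09 for the compressor, i.e. 93.68 dB(A).
Required insertion loss = 95.7 − 93.68 = 2.02 dB.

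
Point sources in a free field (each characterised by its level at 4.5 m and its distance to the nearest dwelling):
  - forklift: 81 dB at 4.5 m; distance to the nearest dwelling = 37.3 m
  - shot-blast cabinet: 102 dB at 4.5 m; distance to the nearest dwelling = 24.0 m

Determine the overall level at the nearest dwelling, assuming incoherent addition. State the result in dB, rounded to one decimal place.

87.5 dB

First find each source's level at the receiver (point-source: −20·log₁₀(r/r_ref)), then combine on an intensity basis.
forklift: 81 − 20·log₁₀(37.3/4.5) = 81 − 18.37 = 62.63 dB.
shot-blast cabinet: 102 − 20·log₁₀(24.0/4.5) = 102 − 14.54 = 87.46 dB.
Σ 10^(L/10) = 5.590e+08 → L_total = 10·log₁₀(5.590e+08) = 87.47 dB.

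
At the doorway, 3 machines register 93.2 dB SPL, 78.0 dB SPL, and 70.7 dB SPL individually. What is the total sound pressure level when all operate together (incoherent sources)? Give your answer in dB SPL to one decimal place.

Incoherent sources combine by intensity addition: L_total = 10·log₁₀(Σ 10^(L_i/10)).
Σ 10^(L/10) = 10^(93.2/10) + 10^(78.0/10) + 10^(70.7/10) = 2.164e+09.
L_total = 10·log₁₀(2.164e+09) = 93.35 dB SPL.

93.4 dB SPL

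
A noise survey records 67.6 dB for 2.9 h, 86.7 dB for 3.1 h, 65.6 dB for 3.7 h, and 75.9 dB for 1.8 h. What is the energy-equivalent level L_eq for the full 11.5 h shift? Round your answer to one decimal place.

Weight each interval's intensity by its duration and average over T = 11.5 h:
Σ tᵢ·10^(Lᵢ/10) = 2.9·10^(67.6/10) + 3.1·10^(86.7/10) + 3.7·10^(65.6/10) + 1.8·10^(75.9/10) = 1.550e+09.
L_eq = 10·log₁₀(1.550e+09/11.5) = 81.30 dB.

81.3 dB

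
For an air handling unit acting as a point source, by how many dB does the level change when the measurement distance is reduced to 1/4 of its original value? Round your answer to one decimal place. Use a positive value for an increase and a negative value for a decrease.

+12.0 dB

Point-source spreading: ΔL = −20·log₁₀(r₂/r₁).
ΔL = −20·log₁₀(0.25) = +12.04 dB.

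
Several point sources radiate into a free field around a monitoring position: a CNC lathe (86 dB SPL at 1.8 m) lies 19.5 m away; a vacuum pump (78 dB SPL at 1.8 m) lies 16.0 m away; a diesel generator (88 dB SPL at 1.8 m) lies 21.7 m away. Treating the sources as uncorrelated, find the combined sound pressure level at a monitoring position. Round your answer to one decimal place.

Propagate each source to the receiver with L = L_ref − 20·log₁₀(r/r_ref), then add intensities.
CNC lathe: 86 − 20·log₁₀(19.5/1.8) = 86 − 20.70 = 65.30 dB SPL.
vacuum pump: 78 − 20·log₁₀(16.0/1.8) = 78 − 18.98 = 59.02 dB SPL.
diesel generator: 88 − 20·log₁₀(21.7/1.8) = 88 − 21.62 = 66.38 dB SPL.
Σ 10^(L/10) = 8.532e+06 → L_total = 10·log₁₀(8.532e+06) = 69.31 dB SPL.

69.3 dB SPL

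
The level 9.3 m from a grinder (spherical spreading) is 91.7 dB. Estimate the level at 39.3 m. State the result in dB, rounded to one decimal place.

79.2 dB

Point-source attenuation: ΔL = 20·log₁₀(r₂/r₁) = 20·log₁₀(39.3/9.3) = 12.518 dB.
L₂ = 91.7 − 20·log₁₀(39.3/9.3) = 91.7 − 12.518 = 79.18 dB.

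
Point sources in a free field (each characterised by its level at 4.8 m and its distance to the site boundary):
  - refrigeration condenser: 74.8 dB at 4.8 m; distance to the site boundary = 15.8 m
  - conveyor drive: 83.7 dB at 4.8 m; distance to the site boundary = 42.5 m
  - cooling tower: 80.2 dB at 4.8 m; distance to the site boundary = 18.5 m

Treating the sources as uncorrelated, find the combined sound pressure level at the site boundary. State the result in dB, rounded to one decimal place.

Propagate each source to the receiver with L = L_ref − 20·log₁₀(r/r_ref), then add intensities.
refrigeration condenser: 74.8 − 20·log₁₀(15.8/4.8) = 74.8 − 10.35 = 64.45 dB.
conveyor drive: 83.7 − 20·log₁₀(42.5/4.8) = 83.7 − 18.94 = 64.76 dB.
cooling tower: 80.2 − 20·log₁₀(18.5/4.8) = 80.2 − 11.72 = 68.48 dB.
Σ 10^(L/10) = 1.283e+07 → L_total = 10·log₁₀(1.283e+07) = 71.08 dB.

71.1 dB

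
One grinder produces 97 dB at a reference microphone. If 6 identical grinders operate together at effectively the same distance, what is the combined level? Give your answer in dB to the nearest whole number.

L_total = L₁ + 10·log₁₀ N for N identical incoherent sources.
L_total = 97 + 10·log₁₀(6) = 97 + 7.782 = 104.78 dB.

105 dB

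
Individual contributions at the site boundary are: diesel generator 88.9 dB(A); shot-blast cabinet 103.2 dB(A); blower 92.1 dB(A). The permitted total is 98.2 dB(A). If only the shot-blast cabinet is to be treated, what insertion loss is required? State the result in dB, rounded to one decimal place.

7.0 dB

Everything except the shot-blast cabinet sums to 10^(88.9/10) + 10^(92.1/10) = 2.398e+09 in linear terms, 93.80 dB(A).
The limit corresponds to 10^(98.2/10) = 6.607e+09; subtracting the fixed part leaves 4.209e+09 for the shot-blast cabinet, i.e. 96.24 dB(A).
So the shot-blast cabinet must be reduced from 103.2 to 96.24 dB(A): IL = 6.96 dB.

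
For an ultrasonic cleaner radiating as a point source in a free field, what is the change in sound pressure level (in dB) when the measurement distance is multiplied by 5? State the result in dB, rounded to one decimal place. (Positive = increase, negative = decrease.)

Point-source spreading: ΔL = −20·log₁₀(r₂/r₁).
ΔL = −20·log₁₀(5) = -13.98 dB.

-14.0 dB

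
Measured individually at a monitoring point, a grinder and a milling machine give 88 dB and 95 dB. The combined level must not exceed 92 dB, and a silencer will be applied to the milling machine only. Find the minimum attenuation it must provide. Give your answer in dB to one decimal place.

5.2 dB

Fixed contribution from the other source: Σ 10^(L/10) = 10^(88/10) = 6.310e+08 (88.00 dB).
To meet 92 dB overall, the treated milling machine may contribute at most 10^(92/10) − 6.310e+08 = 9.539e+08, i.e. 89.80 dB.
Required insertion loss = 95 − 89.80 = 5.20 dB.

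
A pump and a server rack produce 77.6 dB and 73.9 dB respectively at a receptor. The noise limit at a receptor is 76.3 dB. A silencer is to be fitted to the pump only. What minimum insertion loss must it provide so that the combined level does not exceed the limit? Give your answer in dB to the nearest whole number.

5 dB

The untreated sources together contribute 10^(73.9/10) = 2.455e+07, i.e. 73.90 dB.
To meet 76.3 dB overall, the treated pump may contribute at most 10^(76.3/10) − 2.455e+07 = 1.811e+07, i.e. 72.58 dB.
So the pump must be reduced from 77.6 to 72.58 dB: IL = 5.02 dB.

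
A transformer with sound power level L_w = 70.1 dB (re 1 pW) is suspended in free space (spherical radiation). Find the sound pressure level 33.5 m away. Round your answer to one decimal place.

28.6 dB

L_p = L_w − 10·log₁₀(4π·r²) with r = 33.5 m.
4π·r² = 1.41e+04 m², 10·log₁₀ of that is 41.493 dB.
L_p = 70.1 − 41.493 = 28.61 dB.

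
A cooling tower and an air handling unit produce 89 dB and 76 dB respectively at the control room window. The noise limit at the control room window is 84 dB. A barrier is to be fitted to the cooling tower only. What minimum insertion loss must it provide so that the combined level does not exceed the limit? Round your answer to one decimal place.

5.7 dB

The untreated sources together contribute 10^(76/10) = 3.981e+07, i.e. 76.00 dB.
The limit corresponds to 10^(84/10) = 2.512e+08; subtracting the fixed part leaves 2.114e+08 for the cooling tower, i.e. 83.25 dB.
So the cooling tower must be reduced from 89 to 83.25 dB: IL = 5.75 dB.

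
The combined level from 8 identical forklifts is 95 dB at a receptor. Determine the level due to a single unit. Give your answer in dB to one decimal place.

86.0 dB

Dividing the total intensity by 8 lowers the level by 10·log₁₀ 8 = 9.031 dB: L₁ = 95 − 9.031.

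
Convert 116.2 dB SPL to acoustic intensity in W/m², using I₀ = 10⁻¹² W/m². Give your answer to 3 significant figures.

I = I₀·10^(L/10) = 10⁻¹² × 10^(116.2/10) = 10^(-0.380).

0.417 W/m²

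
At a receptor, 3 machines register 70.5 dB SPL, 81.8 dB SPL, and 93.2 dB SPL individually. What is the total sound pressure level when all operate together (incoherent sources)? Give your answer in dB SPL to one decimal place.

93.5 dB SPL

For uncorrelated sources the intensities add, so convert each level to linear form, sum, and take 10·log₁₀ of the total.
Σ 10^(L/10) = 10^(70.5/10) + 10^(81.8/10) + 10^(93.2/10) = 2.252e+09.
L_total = 10·log₁₀(2.252e+09) = 93.53 dB SPL.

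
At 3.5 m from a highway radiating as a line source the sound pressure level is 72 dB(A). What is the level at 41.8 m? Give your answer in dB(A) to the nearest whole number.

61 dB(A)

Cylindrical spreading from a line source gives a 10·log₁₀(r₂/r₁) drop.
L₂ = 72 − 10·log₁₀(41.8/3.5) = 72 − 10.771 = 61.23 dB(A).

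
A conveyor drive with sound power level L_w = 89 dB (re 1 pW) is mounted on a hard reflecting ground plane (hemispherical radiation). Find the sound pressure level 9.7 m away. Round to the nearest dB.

Free-field hemispherical radiation: L_p = L_w − 10·log₁₀(2π·r²), r = 9.7 m.
2π·r² = 591.2 m², 10·log₁₀ of that is 27.717 dB.
L_p = 89 − 27.717 = 61.28 dB.

61 dB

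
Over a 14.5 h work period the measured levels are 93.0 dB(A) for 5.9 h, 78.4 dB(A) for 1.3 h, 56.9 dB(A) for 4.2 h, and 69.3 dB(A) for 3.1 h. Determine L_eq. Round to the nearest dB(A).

89 dB(A)

L_eq = 10·log₁₀[(1/T)·Σ tᵢ·10^(Lᵢ/10)] with T = 14.5 h.
Σ tᵢ·10^(Lᵢ/10) = 5.9·10^(93.0/10) + 1.3·10^(78.4/10) + 4.2·10^(56.9/10) + 3.1·10^(69.3/10) = 1.189e+10.
L_eq = 10·log₁₀(1.189e+10/14.5) = 89.14 dB(A).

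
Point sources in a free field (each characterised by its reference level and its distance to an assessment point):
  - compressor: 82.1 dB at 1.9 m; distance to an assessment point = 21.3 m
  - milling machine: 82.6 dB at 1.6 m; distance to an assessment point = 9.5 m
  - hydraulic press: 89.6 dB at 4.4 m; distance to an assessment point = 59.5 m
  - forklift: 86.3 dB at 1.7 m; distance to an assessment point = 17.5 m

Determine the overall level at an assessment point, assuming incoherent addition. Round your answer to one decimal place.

Apply inverse-square spreading to bring every level to the receiver, then sum 10^(L/10).
compressor: 82.1 − 20·log₁₀(21.3/1.9) = 82.1 − 20.99 = 61.11 dB.
milling machine: 82.6 − 20·log₁₀(9.5/1.6) = 82.6 − 15.47 = 67.13 dB.
hydraulic press: 89.6 − 20·log₁₀(59.5/4.4) = 89.6 − 22.62 = 66.98 dB.
forklift: 86.3 − 20·log₁₀(17.5/1.7) = 86.3 − 20.25 = 66.05 dB.
Σ 10^(L/10) = 1.547e+07 → L_total = 10·log₁₀(1.547e+07) = 71.89 dB.

71.9 dB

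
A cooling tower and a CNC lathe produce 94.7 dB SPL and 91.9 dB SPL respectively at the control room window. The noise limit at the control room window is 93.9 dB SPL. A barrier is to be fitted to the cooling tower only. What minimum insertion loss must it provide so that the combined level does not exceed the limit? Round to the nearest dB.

Fixed contribution from the other source: Σ 10^(L/10) = 10^(91.9/10) = 1.549e+09 (91.90 dB SPL).
The limit corresponds to 10^(93.9/10) = 2.455e+09; subtracting the fixed part leaves 9.059e+08 for the cooling tower, i.e. 89.57 dB SPL.
So the cooling tower must be reduced from 94.7 to 89.57 dB SPL: IL = 5.13 dB.

5 dB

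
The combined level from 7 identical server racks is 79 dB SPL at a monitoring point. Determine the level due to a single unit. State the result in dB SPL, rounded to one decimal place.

70.5 dB SPL

Dividing the total intensity by 7 lowers the level by 10·log₁₀ 7 = 8.451 dB: L₁ = 79 − 8.451.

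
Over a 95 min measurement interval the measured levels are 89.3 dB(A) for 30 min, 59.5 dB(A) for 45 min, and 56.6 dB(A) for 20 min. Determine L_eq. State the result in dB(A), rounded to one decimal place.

Weight each interval's intensity by its duration and average over T = 95 min:
Σ tᵢ·10^(Lᵢ/10) = 30·10^(89.3/10) + 45·10^(59.5/10) + 20·10^(56.6/10) = 2.558e+10.
L_eq = 10·log₁₀(2.558e+10/95) = 84.30 dB(A).

84.3 dB(A)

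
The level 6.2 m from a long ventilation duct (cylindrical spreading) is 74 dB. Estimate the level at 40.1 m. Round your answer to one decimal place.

65.9 dB

For a line source, L₂ = L₁ − 10·log₁₀(r₂/r₁).
L₂ = 74 − 10·log₁₀(40.1/6.2) = 74 − 8.108 = 65.89 dB.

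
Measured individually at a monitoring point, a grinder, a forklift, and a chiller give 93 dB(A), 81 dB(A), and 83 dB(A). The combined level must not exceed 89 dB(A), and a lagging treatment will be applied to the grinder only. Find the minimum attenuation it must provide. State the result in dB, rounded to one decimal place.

6.3 dB

Everything except the grinder sums to 10^(81/10) + 10^(83/10) = 3.254e+08 in linear terms, 85.12 dB(A).
To meet 89 dB(A) overall, the treated grinder may contribute at most 10^(89/10) − 3.254e+08 = 4.689e+08, i.e. 86.71 dB(A).
Required insertion loss = 93 − 86.71 = 6.29 dB.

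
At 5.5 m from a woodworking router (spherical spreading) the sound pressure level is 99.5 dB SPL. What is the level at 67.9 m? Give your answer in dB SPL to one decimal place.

For a point source, L₂ = L₁ − 20·log₁₀(r₂/r₁).
L₂ = 99.5 − 20·log₁₀(67.9/5.5) = 99.5 − 21.830 = 77.67 dB SPL.

77.7 dB SPL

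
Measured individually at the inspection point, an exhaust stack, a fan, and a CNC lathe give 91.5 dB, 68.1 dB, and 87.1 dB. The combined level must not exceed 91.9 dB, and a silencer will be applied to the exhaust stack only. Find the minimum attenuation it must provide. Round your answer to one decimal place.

1.4 dB

Fixed contribution from the other sources: Σ 10^(L/10) = 10^(68.1/10) + 10^(87.1/10) = 5.193e+08 (87.15 dB).
To meet 91.9 dB overall, the treated exhaust stack may contribute at most 10^(91.9/10) − 5.193e+08 = 1.029e+09, i.e. 90.13 dB.
Required insertion loss = 91.5 − 90.13 = 1.37 dB.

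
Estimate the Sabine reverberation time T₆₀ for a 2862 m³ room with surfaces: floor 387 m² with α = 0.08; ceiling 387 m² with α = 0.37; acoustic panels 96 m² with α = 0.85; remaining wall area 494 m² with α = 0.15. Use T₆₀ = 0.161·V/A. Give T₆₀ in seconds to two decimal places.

Total absorption A = 387·0.08 + 387·0.37 + 96·0.85 + 494·0.15 = 329.85 m² sabins.
T₆₀ = 0.161 × 2862 / 329.85 = 1.397 s.

1.40 s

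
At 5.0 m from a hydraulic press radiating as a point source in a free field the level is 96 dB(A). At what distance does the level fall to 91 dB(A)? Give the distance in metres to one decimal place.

For a point source L₁ − L₂ = 20·log₁₀(r₂/r₁), so r₂ = r₁·10^((L₁−L₂)/20).
r₂ = 5.0·10^((96−91)/20) = 5.0·10^(5.0/20) = 8.89 m.

8.9 m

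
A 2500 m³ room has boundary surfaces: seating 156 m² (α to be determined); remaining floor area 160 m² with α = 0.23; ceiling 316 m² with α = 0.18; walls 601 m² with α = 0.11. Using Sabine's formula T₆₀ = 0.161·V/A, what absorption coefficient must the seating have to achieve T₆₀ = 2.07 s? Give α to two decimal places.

A = 0.161·V/T₆₀ = 0.161·2500/2.07 = 194.44 m² sabins.
Absorption from the other surfaces = 160·0.23 + 316·0.18 + 601·0.11 = 159.79 m², so the seating must supply 34.65 m² over 156 m².
α = 34.65/156 = 0.222.

0.22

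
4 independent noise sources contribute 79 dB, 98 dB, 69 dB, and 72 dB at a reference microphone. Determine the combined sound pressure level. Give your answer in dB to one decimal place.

98.1 dB

For uncorrelated sources the intensities add, so convert each level to linear form, sum, and take 10·log₁₀ of the total.
Σ 10^(L/10) = 10^(79/10) + 10^(98/10) + 10^(69/10) + 10^(72/10) = 6.413e+09.
L_total = 10·log₁₀(6.413e+09) = 98.07 dB.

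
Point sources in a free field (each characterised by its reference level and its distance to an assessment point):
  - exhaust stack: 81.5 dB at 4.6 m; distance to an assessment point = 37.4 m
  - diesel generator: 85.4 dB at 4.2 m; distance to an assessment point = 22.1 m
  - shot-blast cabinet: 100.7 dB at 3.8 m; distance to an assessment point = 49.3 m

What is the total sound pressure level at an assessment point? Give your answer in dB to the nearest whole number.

Apply inverse-square spreading to bring every level to the receiver, then sum 10^(L/10).
exhaust stack: 81.5 − 20·log₁₀(37.4/4.6) = 81.5 − 18.20 = 63.30 dB.
diesel generator: 85.4 − 20·log₁₀(22.1/4.2) = 85.4 − 14.42 = 70.98 dB.
shot-blast cabinet: 100.7 − 20·log₁₀(49.3/3.8) = 100.7 − 22.26 = 78.44 dB.
Σ 10^(L/10) = 8.446e+07 → L_total = 10·log₁₀(8.446e+07) = 79.27 dB.

79 dB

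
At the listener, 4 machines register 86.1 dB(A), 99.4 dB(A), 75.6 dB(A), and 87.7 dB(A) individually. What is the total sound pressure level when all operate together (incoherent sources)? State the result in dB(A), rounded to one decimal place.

99.9 dB(A)

For uncorrelated sources the intensities add, so convert each level to linear form, sum, and take 10·log₁₀ of the total.
Σ 10^(L/10) = 10^(86.1/10) + 10^(99.4/10) + 10^(75.6/10) + 10^(87.7/10) = 9.742e+09.
L_total = 10·log₁₀(9.742e+09) = 99.89 dB(A).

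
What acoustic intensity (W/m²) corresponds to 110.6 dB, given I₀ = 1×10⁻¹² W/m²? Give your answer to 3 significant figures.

L = 10·log₁₀(I/I₀) ⇒ I = I₀·10^(L/10) = 10⁻¹² × 10^11.06.

0.115 W/m²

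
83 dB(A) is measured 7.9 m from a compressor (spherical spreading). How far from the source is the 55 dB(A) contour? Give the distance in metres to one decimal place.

The 28.0 dB drop corresponds to a distance ratio of 10^(28.0/20) for a point source.
r₂ = 7.9·10^((83−55)/20) = 7.9·10^(28.0/20) = 198.44 m.

198.4 m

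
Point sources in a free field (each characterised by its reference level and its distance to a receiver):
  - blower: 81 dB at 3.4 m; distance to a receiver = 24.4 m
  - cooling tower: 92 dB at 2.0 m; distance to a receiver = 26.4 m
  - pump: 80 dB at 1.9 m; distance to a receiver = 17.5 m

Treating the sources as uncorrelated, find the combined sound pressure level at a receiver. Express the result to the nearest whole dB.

71 dB

First find each source's level at the receiver (point-source: −20·log₁₀(r/r_ref)), then combine on an intensity basis.
blower: 81 − 20·log₁₀(24.4/3.4) = 81 − 17.12 = 63.88 dB.
cooling tower: 92 − 20·log₁₀(26.4/2.0) = 92 − 22.41 = 69.59 dB.
pump: 80 − 20·log₁₀(17.5/1.9) = 80 − 19.29 = 60.71 dB.
Σ 10^(L/10) = 1.272e+07 → L_total = 10·log₁₀(1.272e+07) = 71.04 dB.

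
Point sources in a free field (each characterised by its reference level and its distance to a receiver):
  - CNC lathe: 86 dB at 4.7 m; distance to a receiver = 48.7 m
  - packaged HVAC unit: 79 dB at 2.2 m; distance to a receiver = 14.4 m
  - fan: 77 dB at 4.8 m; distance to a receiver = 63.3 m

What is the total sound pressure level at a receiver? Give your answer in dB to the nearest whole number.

68 dB

Propagate each source to the receiver with L = L_ref − 20·log₁₀(r/r_ref), then add intensities.
CNC lathe: 86 − 20·log₁₀(48.7/4.7) = 86 − 20.31 = 65.69 dB.
packaged HVAC unit: 79 − 20·log₁₀(14.4/2.2) = 79 − 16.32 = 62.68 dB.
fan: 77 − 20·log₁₀(63.3/4.8) = 77 − 22.40 = 54.60 dB.
Σ 10^(L/10) = 5.850e+06 → L_total = 10·log₁₀(5.850e+06) = 67.67 dB.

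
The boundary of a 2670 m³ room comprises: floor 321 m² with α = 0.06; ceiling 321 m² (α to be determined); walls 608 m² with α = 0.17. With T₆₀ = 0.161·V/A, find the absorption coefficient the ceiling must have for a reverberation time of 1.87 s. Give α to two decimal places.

A = 0.161·V/T₆₀ = 0.161·2670/1.87 = 229.88 m² sabins.
Absorption from the other surfaces = 321·0.06 + 608·0.17 = 122.62 m², so the ceiling must supply 107.26 m² over 321 m².
α = 107.26/321 = 0.334.

0.33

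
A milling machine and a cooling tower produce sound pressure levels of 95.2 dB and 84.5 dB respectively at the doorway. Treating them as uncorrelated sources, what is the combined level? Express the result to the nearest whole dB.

96 dB

Incoherent sources combine by intensity addition: L_total = 10·log₁₀(Σ 10^(L_i/10)).
Σ 10^(L/10) = 10^(95.2/10) + 10^(84.5/10) = 3.593e+09.
L_total = 10·log₁₀(3.593e+09) = 95.55 dB.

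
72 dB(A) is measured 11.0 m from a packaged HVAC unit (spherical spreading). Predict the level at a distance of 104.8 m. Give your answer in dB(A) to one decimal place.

52.4 dB(A)

Spherical spreading from a point source gives a 20·log₁₀(r₂/r₁) drop.
L₂ = 72 − 20·log₁₀(104.8/11.0) = 72 − 19.579 = 52.42 dB(A).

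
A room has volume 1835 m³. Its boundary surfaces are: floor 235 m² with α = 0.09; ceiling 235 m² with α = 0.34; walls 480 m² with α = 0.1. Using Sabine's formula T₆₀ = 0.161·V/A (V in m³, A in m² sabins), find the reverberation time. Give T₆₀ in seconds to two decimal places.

A = Σ Sᵢαᵢ = 235·0.09 + 235·0.34 + 480·0.1 = 149.05 m².
T₆₀ = 0.161 × 1835 / 149.05 = 1.982 s.

1.98 s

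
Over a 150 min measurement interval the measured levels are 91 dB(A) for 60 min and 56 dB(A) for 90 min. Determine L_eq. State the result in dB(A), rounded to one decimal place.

87.0 dB(A)

The energy average is taken in the linear domain: L_eq = 10·log₁₀[(Σ tᵢ·10^(Lᵢ/10))/T], T = 150 min.
Σ tᵢ·10^(Lᵢ/10) = 60·10^(91/10) + 90·10^(56/10) = 7.557e+10.
L_eq = 10·log₁₀(7.557e+10/150) = 87.02 dB(A).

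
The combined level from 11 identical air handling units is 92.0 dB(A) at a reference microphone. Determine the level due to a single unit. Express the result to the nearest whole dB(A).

Dividing the total intensity by 11 lowers the level by 10·log₁₀ 11 = 10.414 dB: L₁ = 92.0 − 10.414.

82 dB(A)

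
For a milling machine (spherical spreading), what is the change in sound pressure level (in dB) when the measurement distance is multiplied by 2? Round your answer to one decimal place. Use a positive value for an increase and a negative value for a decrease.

-6.0 dB

A point source loses 6 dB per doubling of distance; generally ΔL = −20·log₁₀(r₂/r₁).
ΔL = −20·log₁₀(2) = -6.02 dB.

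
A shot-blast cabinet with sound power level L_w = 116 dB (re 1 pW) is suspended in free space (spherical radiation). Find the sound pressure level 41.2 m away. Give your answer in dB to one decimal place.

72.7 dB

The power spreads over a sphere of area 4π·r², so L_p = L_w − 10·log₁₀(4π·r²).
4π·r² = 2.133e+04 m², 10·log₁₀ of that is 43.290 dB.
L_p = 116 − 43.290 = 72.71 dB.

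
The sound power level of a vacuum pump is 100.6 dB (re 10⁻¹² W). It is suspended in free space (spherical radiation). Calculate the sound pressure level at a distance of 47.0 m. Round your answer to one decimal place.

56.2 dB

The power spreads over a sphere of area 4π·r², so L_p = L_w − 10·log₁₀(4π·r²).
4π·r² = 2.776e+04 m², 10·log₁₀ of that is 44.434 dB.
L_p = 100.6 − 44.434 = 56.17 dB.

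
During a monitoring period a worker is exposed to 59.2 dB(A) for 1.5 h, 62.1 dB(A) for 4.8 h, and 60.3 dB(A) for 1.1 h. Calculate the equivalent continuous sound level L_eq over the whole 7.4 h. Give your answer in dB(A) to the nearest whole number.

61 dB(A)

L_eq = 10·log₁₀[(1/T)·Σ tᵢ·10^(Lᵢ/10)] with T = 7.4 h.
Σ tᵢ·10^(Lᵢ/10) = 1.5·10^(59.2/10) + 4.8·10^(62.1/10) + 1.1·10^(60.3/10) = 1.021e+07.
L_eq = 10·log₁₀(1.021e+07/7.4) = 61.40 dB(A).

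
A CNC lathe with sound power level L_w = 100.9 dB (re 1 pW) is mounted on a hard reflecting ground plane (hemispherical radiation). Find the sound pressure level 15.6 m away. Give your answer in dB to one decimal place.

69.1 dB

L_p = L_w − 10·log₁₀(2π·r²) with r = 15.6 m.
2π·r² = 1529 m², 10·log₁₀ of that is 31.844 dB.
L_p = 100.9 − 31.844 = 69.06 dB.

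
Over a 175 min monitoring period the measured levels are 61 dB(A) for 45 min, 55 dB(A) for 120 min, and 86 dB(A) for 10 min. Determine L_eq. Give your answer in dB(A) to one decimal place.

73.7 dB(A)

The energy average is taken in the linear domain: L_eq = 10·log₁₀[(Σ tᵢ·10^(Lᵢ/10))/T], T = 175 min.
Σ tᵢ·10^(Lᵢ/10) = 45·10^(61/10) + 120·10^(55/10) + 10·10^(86/10) = 4.076e+09.
L_eq = 10·log₁₀(4.076e+09/175) = 73.67 dB(A).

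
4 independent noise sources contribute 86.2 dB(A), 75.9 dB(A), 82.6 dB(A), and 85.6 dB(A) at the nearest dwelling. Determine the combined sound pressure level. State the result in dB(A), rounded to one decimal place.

For uncorrelated sources the intensities add, so convert each level to linear form, sum, and take 10·log₁₀ of the total.
Σ 10^(L/10) = 10^(86.2/10) + 10^(75.9/10) + 10^(82.6/10) + 10^(85.6/10) = 1.001e+09.
L_total = 10·log₁₀(1.001e+09) = 90.00 dB(A).

90.0 dB(A)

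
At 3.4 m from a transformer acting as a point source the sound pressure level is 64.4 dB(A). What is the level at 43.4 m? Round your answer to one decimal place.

Point-source attenuation: ΔL = 20·log₁₀(r₂/r₁) = 20·log₁₀(43.4/3.4) = 22.120 dB.
L₂ = 64.4 − 20·log₁₀(43.4/3.4) = 64.4 − 22.120 = 42.28 dB(A).

42.3 dB(A)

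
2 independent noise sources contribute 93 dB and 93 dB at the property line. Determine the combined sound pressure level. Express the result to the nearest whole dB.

96 dB

Incoherent sources combine by intensity addition: L_total = 10·log₁₀(Σ 10^(L_i/10)).
Σ 10^(L/10) = 10^(93/10) + 10^(93/10) = 3.991e+09.
L_total = 10·log₁₀(3.991e+09) = 96.01 dB.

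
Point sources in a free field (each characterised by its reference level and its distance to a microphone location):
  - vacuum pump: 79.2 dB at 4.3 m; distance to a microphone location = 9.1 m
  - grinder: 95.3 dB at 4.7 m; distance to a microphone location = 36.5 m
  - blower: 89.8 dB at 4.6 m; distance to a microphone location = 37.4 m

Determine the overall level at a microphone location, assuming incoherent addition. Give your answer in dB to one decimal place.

79.5 dB

Apply inverse-square spreading to bring every level to the receiver, then sum 10^(L/10).
vacuum pump: 79.2 − 20·log₁₀(9.1/4.3) = 79.2 − 6.51 = 72.69 dB.
grinder: 95.3 − 20·log₁₀(36.5/4.7) = 95.3 − 17.80 = 77.50 dB.
blower: 89.8 − 20·log₁₀(37.4/4.6) = 89.8 − 18.20 = 71.60 dB.
Σ 10^(L/10) = 8.920e+07 → L_total = 10·log₁₀(8.920e+07) = 79.50 dB.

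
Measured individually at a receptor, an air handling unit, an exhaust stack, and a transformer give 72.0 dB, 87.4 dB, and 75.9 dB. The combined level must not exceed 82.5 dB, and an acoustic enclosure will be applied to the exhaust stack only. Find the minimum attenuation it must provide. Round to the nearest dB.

6 dB

Fixed contribution from the other sources: Σ 10^(L/10) = 10^(72.0/10) + 10^(75.9/10) = 5.475e+07 (77.38 dB).
The limit corresponds to 10^(82.5/10) = 1.778e+08; subtracting the fixed part leaves 1.231e+08 for the exhaust stack, i.e. 80.90 dB.
Required insertion loss = 87.4 − 80.90 = 6.50 dB.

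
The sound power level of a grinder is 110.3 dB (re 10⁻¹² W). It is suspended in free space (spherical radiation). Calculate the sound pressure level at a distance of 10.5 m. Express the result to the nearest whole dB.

The power spreads over a sphere of area 4π·r², so L_p = L_w − 10·log₁₀(4π·r²).
4π·r² = 1385 m², 10·log₁₀ of that is 31.416 dB.
L_p = 110.3 − 31.416 = 78.88 dB.

79 dB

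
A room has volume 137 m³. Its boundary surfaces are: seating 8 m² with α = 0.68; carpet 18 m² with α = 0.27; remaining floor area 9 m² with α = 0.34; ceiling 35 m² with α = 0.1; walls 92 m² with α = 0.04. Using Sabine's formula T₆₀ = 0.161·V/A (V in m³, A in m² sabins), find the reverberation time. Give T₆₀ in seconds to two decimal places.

A = Σ Sᵢαᵢ = 8·0.68 + 18·0.27 + 9·0.34 + 35·0.1 + 92·0.04 = 20.54 m².
T₆₀ = 0.161 × 137 / 20.54 = 1.074 s.

1.07 s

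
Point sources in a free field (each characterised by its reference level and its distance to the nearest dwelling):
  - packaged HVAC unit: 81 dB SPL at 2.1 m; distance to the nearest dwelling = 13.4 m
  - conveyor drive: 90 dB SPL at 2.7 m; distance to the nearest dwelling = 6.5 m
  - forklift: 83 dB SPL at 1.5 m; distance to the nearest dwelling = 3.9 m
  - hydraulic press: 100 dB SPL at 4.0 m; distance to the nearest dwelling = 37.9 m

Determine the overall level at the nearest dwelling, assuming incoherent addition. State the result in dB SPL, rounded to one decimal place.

85.0 dB SPL

Apply inverse-square spreading to bring every level to the receiver, then sum 10^(L/10).
packaged HVAC unit: 81 − 20·log₁₀(13.4/2.1) = 81 − 16.10 = 64.90 dB SPL.
conveyor drive: 90 − 20·log₁₀(6.5/2.7) = 90 − 7.63 = 82.37 dB SPL.
forklift: 83 − 20·log₁₀(3.9/1.5) = 83 − 8.30 = 74.70 dB SPL.
hydraulic press: 100 − 20·log₁₀(37.9/4.0) = 100 − 19.53 = 80.47 dB SPL.
Σ 10^(L/10) = 3.165e+08 → L_total = 10·log₁₀(3.165e+08) = 85.00 dB SPL.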